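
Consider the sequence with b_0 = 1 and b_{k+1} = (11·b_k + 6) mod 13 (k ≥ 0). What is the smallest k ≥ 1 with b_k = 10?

3

b_0 = 1, b_1 = 4, b_2 = 11, b_3 = 10, b_4 = 12, b_5 = 8, b_6 = 3, b_7 = 0, b_8 = 6, b_9 = 7, b_{10} = 5, b_{11} = 9, b_{12} = 1.
Since b_{12} = b_0 = 1, the sequence is periodic with period 12.
The value 10 first appears (with k ≥ 1) at b_3.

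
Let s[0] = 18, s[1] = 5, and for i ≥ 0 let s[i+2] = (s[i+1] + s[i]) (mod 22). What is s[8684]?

Listing terms: s[0] = 18, s[1] = 5, s[2] = 1, s[3] = 6, s[4] = 7, s[5] = 13, s[6] = 20, s[7] = 11, s[8] = 9, s[9] = 20, s[10] = 7, s[11] = 5, s[12] = 12, s[13] = 17, s[14] = 7, s[15] = 2, s[16] = 9, s[17] = 11, s[18] = 20, s[19] = 9, s[20] = 7, s[21] = 16, s[22] = 1, s[23] = 17, s[24] = 18, s[25] = 13, s[26] = 9, s[27] = 0, s[28] = 9, s[29] = 9, s[30] = 18, s[31] = 5.
The sequence repeats with period 30.
So s[8684] = s[0 + ((8684-0) mod 30)] = s[14] = 7.

7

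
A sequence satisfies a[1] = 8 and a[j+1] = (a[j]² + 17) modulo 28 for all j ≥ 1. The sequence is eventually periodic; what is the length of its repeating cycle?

We have a[1] = 8; a[2] = 25; a[3] = 26; a[4] = 21; a[5] = 10; a[6] = 5; a[7] = 14; a[8] = 17; a[9] = 26.
Since a[9] = a[3] = 26, the sequence is eventually periodic: after a pre-period of length 2 it cycles with period 6.

6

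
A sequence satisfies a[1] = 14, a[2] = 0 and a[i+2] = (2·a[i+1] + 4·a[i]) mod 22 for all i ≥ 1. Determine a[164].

2

We have a[1] = 14, a[2] = 0, a[3] = 12, a[4] = 2, a[5] = 8, a[6] = 2, a[7] = 14, a[8] = 14, a[9] = 18, a[10] = 4, a[11] = 14, a[12] = 0.
The sequence repeats with period 10.
(164 - 1) mod 10 = 3, so a[164] = a[4] = 2.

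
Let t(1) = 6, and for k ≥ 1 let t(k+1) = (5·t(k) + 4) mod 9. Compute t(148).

t(1) = 6, t(2) = 7, t(3) = 3, t(4) = 1, t(5) = 0, t(6) = 4, t(7) = 6.
Since t(7) = t(1) = 6, the sequence is periodic with period 6.
So t(148) = t(1 + ((148-1) mod 6)) = t(4) = 1.

1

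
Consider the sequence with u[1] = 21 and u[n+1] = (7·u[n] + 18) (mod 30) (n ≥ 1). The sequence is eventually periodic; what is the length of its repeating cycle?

4

u[1] = 21,  u[2] = 15,  u[3] = 3,  u[4] = 9,  u[5] = 21.
Since u[5] = u[1] = 21, the sequence is periodic with period 4.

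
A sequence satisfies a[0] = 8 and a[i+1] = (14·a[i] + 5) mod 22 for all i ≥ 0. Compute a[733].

We have a[0] = 8, a[1] = 7, a[2] = 15, a[3] = 17, a[4] = 1, a[5] = 19, a[6] = 7.
Since a[6] = a[1] = 7, the sequence is eventually periodic: after a pre-period of length 1 it cycles with period 5.
For i ≥ 1, a[i] depends only on (i - 1) mod 5. (733 - 1) mod 5 = 2, so a[733] = a[3] = 17.

17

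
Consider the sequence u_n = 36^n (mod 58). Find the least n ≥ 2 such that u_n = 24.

Computing terms: u_1 = 36; u_2 = 20; u_3 = 24; u_4 = 52; u_5 = 16; u_6 = 54; u_7 = 30; u_8 = 36.
Since u_8 = u_1 = 36, the sequence is periodic with period 7.
The value 24 first appears (with n ≥ 2) at u_3.

3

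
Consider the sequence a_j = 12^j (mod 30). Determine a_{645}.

12

We have a_1 = 12; a_2 = 24; a_3 = 18; a_4 = 6; a_5 = 12.
Since a_5 = a_1 = 12, the sequence is periodic with period 4.
So a_{645} = a_{1 + ((645-1) mod 4)} = a_1 = 12.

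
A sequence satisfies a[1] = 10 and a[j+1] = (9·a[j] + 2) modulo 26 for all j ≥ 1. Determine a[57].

24

a[1] = 10, a[2] = 14, a[3] = 24, a[4] = 10.
Since a[4] = a[1] = 10, the sequence is periodic with period 3.
So a[57] = a[1 + ((57-1) mod 3)] = a[3] = 24.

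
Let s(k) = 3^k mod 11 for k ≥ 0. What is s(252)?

9

Listing terms: s(0) = 1, s(1) = 3, s(2) = 9, s(3) = 5, s(4) = 4, s(5) = 1.
The sequence repeats with period 5.
(252 - 0) mod 5 = 2, so s(252) = s(2) = 9.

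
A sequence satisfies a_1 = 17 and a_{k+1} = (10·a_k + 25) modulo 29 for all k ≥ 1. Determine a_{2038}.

We have a_1 = 17, a_2 = 21, a_3 = 3, a_4 = 26, a_5 = 24, a_6 = 4, a_7 = 7, a_8 = 8, a_9 = 18, a_{10} = 2, a_{11} = 16, a_{12} = 11, a_{13} = 19, a_{14} = 12, a_{15} = 0, a_{16} = 25, a_{17} = 14, a_{18} = 20, a_{19} = 22, a_{20} = 13, a_{21} = 10, a_{22} = 9, a_{23} = 28, a_{24} = 15, a_{25} = 1, a_{26} = 6, a_{27} = 27, a_{28} = 5, a_{29} = 17.
The sequence repeats with period 28.
(2038 - 1) mod 28 = 21, so a_{2038} = a_{22} = 9.

9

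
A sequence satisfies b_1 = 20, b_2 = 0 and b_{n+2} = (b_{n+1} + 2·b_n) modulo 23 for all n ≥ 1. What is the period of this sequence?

22

b_1 = 20, b_2 = 0, b_3 = 17, b_4 = 17, b_5 = 5, b_6 = 16, b_7 = 3, b_8 = 12, b_9 = 18, b_{10} = 19, b_{11} = 9, b_{12} = 1, b_{13} = 19, b_{14} = 21, b_{15} = 13, b_{16} = 9, b_{17} = 12, b_{18} = 7, b_{19} = 8, b_{20} = 22, b_{21} = 15, b_{22} = 13, b_{23} = 20, b_{24} = 0.
Since (b_{23}, b_{24}) = (b_1, b_2) = (20, 0) (two consecutive terms determine the rest), the sequence is periodic with period 22.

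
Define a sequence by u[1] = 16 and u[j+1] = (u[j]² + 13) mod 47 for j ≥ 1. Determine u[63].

u[1] = 16,  u[2] = 34,  u[3] = 41,  u[4] = 2,  u[5] = 17,  u[6] = 20,  u[7] = 37,  u[8] = 19,  u[9] = 45,  u[10] = 17.
Since u[10] = u[5] = 17, the sequence is eventually periodic: after a pre-period of length 4 it cycles with period 5.
For j ≥ 5, u[j] depends only on (j - 5) mod 5. (63 - 5) mod 5 = 3, so u[63] = u[8] = 19.

19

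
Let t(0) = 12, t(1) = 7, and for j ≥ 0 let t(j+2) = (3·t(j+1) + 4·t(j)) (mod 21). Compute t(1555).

We have t(0) = 12; t(1) = 7; t(2) = 6; t(3) = 4; t(4) = 15; t(5) = 19; t(6) = 12; t(7) = 7.
Since (t(6), t(7)) = (t(0), t(1)) = (12, 7) (two consecutive terms determine the rest), the sequence is periodic with period 6.
(1555 - 0) mod 6 = 1, so t(1555) = t(1) = 7.

7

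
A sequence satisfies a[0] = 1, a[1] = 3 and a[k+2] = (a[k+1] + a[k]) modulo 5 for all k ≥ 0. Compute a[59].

2

Listing terms: a[0] = 1, a[1] = 3, a[2] = 4, a[3] = 2, a[4] = 1, a[5] = 3.
The sequence repeats with period 4.
(59 - 0) mod 4 = 3, so a[59] = a[3] = 2.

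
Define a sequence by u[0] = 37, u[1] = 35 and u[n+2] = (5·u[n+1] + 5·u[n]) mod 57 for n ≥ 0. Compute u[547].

Computing terms: u[0] = 37; u[1] = 35; u[2] = 18; u[3] = 37; u[4] = 47; u[5] = 21; u[6] = 55; u[7] = 38; u[8] = 9; u[9] = 7; u[10] = 23; u[11] = 36; u[12] = 10; u[13] = 2; u[14] = 3; u[15] = 25; u[16] = 26; u[17] = 27; u[18] = 37; u[19] = 35.
The sequence repeats with period 18.
So u[547] = u[0 + ((547-0) mod 18)] = u[7] = 38.

38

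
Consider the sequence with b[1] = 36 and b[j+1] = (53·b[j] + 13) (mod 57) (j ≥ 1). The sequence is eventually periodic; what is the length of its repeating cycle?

18

We have b[1] = 36,  b[2] = 40,  b[3] = 24,  b[4] = 31,  b[5] = 3,  b[6] = 1,  b[7] = 9,  b[8] = 34,  b[9] = 48,  b[10] = 49,  b[11] = 45,  b[12] = 4,  b[13] = 54,  b[14] = 25,  b[15] = 27,  b[16] = 19,  b[17] = 51,  b[18] = 37,  b[19] = 36.
The sequence repeats with period 18.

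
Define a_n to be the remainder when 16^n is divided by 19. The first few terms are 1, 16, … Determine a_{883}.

16

We have a_0 = 1; a_1 = 16; a_2 = 9; a_3 = 11; a_4 = 5; a_5 = 4; a_6 = 7; a_7 = 17; a_8 = 6; a_9 = 1.
Since a_9 = a_0 = 1, the sequence is periodic with period 9.
So a_{883} = a_{0 + ((883-0) mod 9)} = a_1 = 16.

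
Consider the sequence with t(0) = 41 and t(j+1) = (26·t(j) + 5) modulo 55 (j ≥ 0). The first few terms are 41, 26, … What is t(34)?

31

Computing terms: t(0) = 41; t(1) = 26; t(2) = 21; t(3) = 1; t(4) = 31; t(5) = 41.
The sequence repeats with period 5.
So t(34) = t(0 + ((34-0) mod 5)) = t(4) = 31.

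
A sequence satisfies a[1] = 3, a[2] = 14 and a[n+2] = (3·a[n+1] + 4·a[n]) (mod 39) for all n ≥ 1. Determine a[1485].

Computing terms: a[1] = 3, a[2] = 14, a[3] = 15, a[4] = 23, a[5] = 12, a[6] = 11, a[7] = 3, a[8] = 14.
Since (a[7], a[8]) = (a[1], a[2]) = (3, 14) (two consecutive terms determine the rest), the sequence is periodic with period 6.
(1485 - 1) mod 6 = 2, so a[1485] = a[3] = 15.

15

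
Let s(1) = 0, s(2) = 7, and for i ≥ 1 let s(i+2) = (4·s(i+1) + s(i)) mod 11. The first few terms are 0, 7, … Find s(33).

We have s(1) = 0; s(2) = 7; s(3) = 6; s(4) = 9; s(5) = 9; s(6) = 1; s(7) = 2; s(8) = 9; s(9) = 5; s(10) = 7; s(11) = 0; s(12) = 7.
The sequence repeats with period 10.
So s(33) = s(1 + ((33-1) mod 10)) = s(3) = 6.

6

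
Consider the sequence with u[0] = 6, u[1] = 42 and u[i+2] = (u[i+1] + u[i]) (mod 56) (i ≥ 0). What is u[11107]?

u[0] = 6, u[1] = 42, u[2] = 48, u[3] = 34, u[4] = 26, u[5] = 4, u[6] = 30, u[7] = 34, u[8] = 8, u[9] = 42, u[10] = 50, u[11] = 36, u[12] = 30, u[13] = 10, u[14] = 40, u[15] = 50, u[16] = 34, u[17] = 28, u[18] = 6, u[19] = 34, u[20] = 40, u[21] = 18, u[22] = 2, u[23] = 20, u[24] = 22, u[25] = 42, u[26] = 8, u[27] = 50, u[28] = 2, u[29] = 52, u[30] = 54, u[31] = 50, u[32] = 48, u[33] = 42, u[34] = 34, u[35] = 20, u[36] = 54, u[37] = 18, u[38] = 16, u[39] = 34, u[40] = 50, u[41] = 28, u[42] = 22, u[43] = 50, u[44] = 16, u[45] = 10, u[46] = 26, u[47] = 36, u[48] = 6, u[49] = 42.
Since (u[48], u[49]) = (u[0], u[1]) = (6, 42) (two consecutive terms determine the rest), the sequence is periodic with period 48.
So u[11107] = u[0 + ((11107-0) mod 48)] = u[19] = 34.

34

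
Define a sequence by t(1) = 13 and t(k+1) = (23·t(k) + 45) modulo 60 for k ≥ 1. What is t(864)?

56

t(1) = 13; t(2) = 44; t(3) = 37; t(4) = 56; t(5) = 13.
The sequence repeats with period 4.
(864 - 1) mod 4 = 3, so t(864) = t(4) = 56.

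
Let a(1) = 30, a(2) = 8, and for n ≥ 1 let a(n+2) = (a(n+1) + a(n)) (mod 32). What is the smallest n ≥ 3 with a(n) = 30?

a(1) = 30, a(2) = 8, a(3) = 6, a(4) = 14, a(5) = 20, a(6) = 2, a(7) = 22, a(8) = 24, a(9) = 14, a(10) = 6, a(11) = 20, a(12) = 26, a(13) = 14, a(14) = 8, a(15) = 22, a(16) = 30, a(17) = 20, a(18) = 18, a(19) = 6, a(20) = 24, a(21) = 30, a(22) = 22, a(23) = 20, a(24) = 10, a(25) = 30, a(26) = 8.
The sequence repeats with period 24.
The value 30 first appears (with n ≥ 3) at a(16).

16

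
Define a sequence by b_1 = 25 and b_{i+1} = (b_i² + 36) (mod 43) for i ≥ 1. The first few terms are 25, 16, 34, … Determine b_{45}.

b_1 = 25, b_2 = 16, b_3 = 34, b_4 = 31, b_5 = 8, b_6 = 14, b_7 = 17, b_8 = 24, b_9 = 10, b_{10} = 7, b_{11} = 42, b_{12} = 37, b_{13} = 29, b_{14} = 17.
Since b_{14} = b_7 = 17, the sequence is eventually periodic: after a pre-period of length 6 it cycles with period 7.
For i ≥ 7, b_i depends only on (i - 7) mod 7. (45 - 7) mod 7 = 3, so b_{45} = b_{10} = 7.

7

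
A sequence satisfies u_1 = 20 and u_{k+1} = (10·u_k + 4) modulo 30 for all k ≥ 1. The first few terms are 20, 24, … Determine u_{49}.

14

Computing terms: u_1 = 20; u_2 = 24; u_3 = 4; u_4 = 14; u_5 = 24.
Since u_5 = u_2 = 24, the sequence is eventually periodic: after a pre-period of length 1 it cycles with period 3.
For k ≥ 2, u_k depends only on (k - 2) mod 3. (49 - 2) mod 3 = 2, so u_{49} = u_4 = 14.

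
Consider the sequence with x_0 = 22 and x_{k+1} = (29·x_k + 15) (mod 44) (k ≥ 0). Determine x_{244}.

Listing terms: x_0 = 22, x_1 = 37, x_2 = 32, x_3 = 19, x_4 = 38, x_5 = 17, x_6 = 24, x_7 = 7, x_8 = 42, x_9 = 1, x_{10} = 0, x_{11} = 15, x_{12} = 10, x_{13} = 41, x_{14} = 16, x_{15} = 39, x_{16} = 2, x_{17} = 29, x_{18} = 20, x_{19} = 23, x_{20} = 22.
Since x_{20} = x_0 = 22, the sequence is periodic with period 20.
(244 - 0) mod 20 = 4, so x_{244} = x_4 = 38.

38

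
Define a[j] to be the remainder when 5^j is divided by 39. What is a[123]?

Listing terms: a[1] = 5,  a[2] = 25,  a[3] = 8,  a[4] = 1,  a[5] = 5.
The sequence repeats with period 4.
(123 - 1) mod 4 = 2, so a[123] = a[3] = 8.

8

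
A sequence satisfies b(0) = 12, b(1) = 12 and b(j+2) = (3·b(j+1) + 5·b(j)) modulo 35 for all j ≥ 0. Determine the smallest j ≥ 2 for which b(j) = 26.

Computing terms: b(0) = 12, b(1) = 12, b(2) = 26, b(3) = 33, b(4) = 19, b(5) = 12, b(6) = 26.
Since (b(5), b(6)) = (b(1), b(2)) = (12, 26) (two consecutive terms determine the rest), the sequence is eventually periodic: after a pre-period of length 1 it cycles with period 4.
The value 26 first appears (with j ≥ 2) at b(2).

2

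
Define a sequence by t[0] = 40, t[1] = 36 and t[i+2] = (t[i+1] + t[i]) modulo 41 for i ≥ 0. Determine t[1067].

t[0] = 40, t[1] = 36, t[2] = 35, t[3] = 30, t[4] = 24, t[5] = 13, t[6] = 37, t[7] = 9, t[8] = 5, t[9] = 14, t[10] = 19, t[11] = 33, t[12] = 11, t[13] = 3, t[14] = 14, t[15] = 17, t[16] = 31, t[17] = 7, t[18] = 38, t[19] = 4, t[20] = 1, t[21] = 5, t[22] = 6, t[23] = 11, t[24] = 17, t[25] = 28, t[26] = 4, t[27] = 32, t[28] = 36, t[29] = 27, t[30] = 22, t[31] = 8, t[32] = 30, t[33] = 38, t[34] = 27, t[35] = 24, t[36] = 10, t[37] = 34, t[38] = 3, t[39] = 37, t[40] = 40, t[41] = 36.
Since (t[40], t[41]) = (t[0], t[1]) = (40, 36) (two consecutive terms determine the rest), the sequence is periodic with period 40.
(1067 - 0) mod 40 = 27, so t[1067] = t[27] = 32.

32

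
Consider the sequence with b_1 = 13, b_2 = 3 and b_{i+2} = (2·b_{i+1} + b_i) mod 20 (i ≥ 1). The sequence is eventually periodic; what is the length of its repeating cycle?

12

Computing terms: b_1 = 13; b_2 = 3; b_3 = 19; b_4 = 1; b_5 = 1; b_6 = 3; b_7 = 7; b_8 = 17; b_9 = 1; b_{10} = 19; b_{11} = 19; b_{12} = 17; b_{13} = 13; b_{14} = 3.
The sequence repeats with period 12.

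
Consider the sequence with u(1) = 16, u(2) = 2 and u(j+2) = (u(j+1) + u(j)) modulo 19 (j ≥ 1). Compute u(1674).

5

u(1) = 16; u(2) = 2; u(3) = 18; u(4) = 1; u(5) = 0; u(6) = 1; u(7) = 1; u(8) = 2; u(9) = 3; u(10) = 5; u(11) = 8; u(12) = 13; u(13) = 2; u(14) = 15; u(15) = 17; u(16) = 13; u(17) = 11; u(18) = 5; u(19) = 16; u(20) = 2.
Since (u(19), u(20)) = (u(1), u(2)) = (16, 2) (two consecutive terms determine the rest), the sequence is periodic with period 18.
(1674 - 1) mod 18 = 17, so u(1674) = u(18) = 5.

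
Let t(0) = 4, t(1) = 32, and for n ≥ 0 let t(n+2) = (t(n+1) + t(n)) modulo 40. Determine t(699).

t(0) = 4; t(1) = 32; t(2) = 36; t(3) = 28; t(4) = 24; t(5) = 12; t(6) = 36; t(7) = 8; t(8) = 4; t(9) = 12; t(10) = 16; t(11) = 28; t(12) = 4; t(13) = 32.
Since (t(12), t(13)) = (t(0), t(1)) = (4, 32) (two consecutive terms determine the rest), the sequence is periodic with period 12.
So t(699) = t(0 + ((699-0) mod 12)) = t(3) = 28.

28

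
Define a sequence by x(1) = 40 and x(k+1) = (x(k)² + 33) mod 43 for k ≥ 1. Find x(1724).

Listing terms: x(1) = 40,  x(2) = 42,  x(3) = 34,  x(4) = 28,  x(5) = 0,  x(6) = 33,  x(7) = 4,  x(8) = 6,  x(9) = 26,  x(10) = 21,  x(11) = 1,  x(12) = 34.
Since x(12) = x(3) = 34, the sequence is eventually periodic: after a pre-period of length 2 it cycles with period 9.
For k ≥ 3, x(k) depends only on (k - 3) mod 9. (1724 - 3) mod 9 = 2, so x(1724) = x(5) = 0.

0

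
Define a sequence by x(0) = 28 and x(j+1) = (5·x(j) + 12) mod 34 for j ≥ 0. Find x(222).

20

x(0) = 28; x(1) = 16; x(2) = 24; x(3) = 30; x(4) = 26; x(5) = 6; x(6) = 8; x(7) = 18; x(8) = 0; x(9) = 12; x(10) = 4; x(11) = 32; x(12) = 2; x(13) = 22; x(14) = 20; x(15) = 10; x(16) = 28.
Since x(16) = x(0) = 28, the sequence is periodic with period 16.
(222 - 0) mod 16 = 14, so x(222) = x(14) = 20.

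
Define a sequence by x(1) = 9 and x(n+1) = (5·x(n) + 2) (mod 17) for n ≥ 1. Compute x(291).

Listing terms: x(1) = 9, x(2) = 13, x(3) = 16, x(4) = 14, x(5) = 4, x(6) = 5, x(7) = 10, x(8) = 1, x(9) = 7, x(10) = 3, x(11) = 0, x(12) = 2, x(13) = 12, x(14) = 11, x(15) = 6, x(16) = 15, x(17) = 9.
Since x(17) = x(1) = 9, the sequence is periodic with period 16.
(291 - 1) mod 16 = 2, so x(291) = x(3) = 16.

16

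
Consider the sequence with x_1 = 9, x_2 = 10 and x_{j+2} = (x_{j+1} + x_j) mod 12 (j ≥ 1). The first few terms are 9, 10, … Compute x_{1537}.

Listing terms: x_1 = 9; x_2 = 10; x_3 = 7; x_4 = 5; x_5 = 0; x_6 = 5; x_7 = 5; x_8 = 10; x_9 = 3; x_{10} = 1; x_{11} = 4; x_{12} = 5; x_{13} = 9; x_{14} = 2; x_{15} = 11; x_{16} = 1; x_{17} = 0; x_{18} = 1; x_{19} = 1; x_{20} = 2; x_{21} = 3; x_{22} = 5; x_{23} = 8; x_{24} = 1; x_{25} = 9; x_{26} = 10.
Since (x_{25}, x_{26}) = (x_1, x_2) = (9, 10) (two consecutive terms determine the rest), the sequence is periodic with period 24.
(1537 - 1) mod 24 = 0, so x_{1537} = x_1 = 9.

9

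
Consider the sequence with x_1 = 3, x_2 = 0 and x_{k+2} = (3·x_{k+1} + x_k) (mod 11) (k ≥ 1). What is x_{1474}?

0

x_1 = 3, x_2 = 0, x_3 = 3, x_4 = 9, x_5 = 8, x_6 = 0, x_7 = 8, x_8 = 2, x_9 = 3, x_{10} = 0.
The sequence repeats with period 8.
(1474 - 1) mod 8 = 1, so x_{1474} = x_2 = 0.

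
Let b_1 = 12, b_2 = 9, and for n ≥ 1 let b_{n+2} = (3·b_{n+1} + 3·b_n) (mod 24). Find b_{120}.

15

Listing terms: b_1 = 12, b_2 = 9, b_3 = 15, b_4 = 0, b_5 = 21, b_6 = 15, b_7 = 12, b_8 = 9.
Since (b_7, b_8) = (b_1, b_2) = (12, 9) (two consecutive terms determine the rest), the sequence is periodic with period 6.
(120 - 1) mod 6 = 5, so b_{120} = b_6 = 15.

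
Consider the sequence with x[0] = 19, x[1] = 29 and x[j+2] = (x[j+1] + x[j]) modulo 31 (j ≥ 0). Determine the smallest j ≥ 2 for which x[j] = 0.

Listing terms: x[0] = 19,  x[1] = 29,  x[2] = 17,  x[3] = 15,  x[4] = 1,  x[5] = 16,  x[6] = 17,  x[7] = 2,  x[8] = 19,  x[9] = 21,  x[10] = 9,  x[11] = 30,  x[12] = 8,  x[13] = 7,  x[14] = 15,  x[15] = 22,  x[16] = 6,  x[17] = 28,  x[18] = 3,  x[19] = 0,  x[20] = 3,  x[21] = 3,  x[22] = 6,  x[23] = 9,  x[24] = 15,  x[25] = 24,  x[26] = 8,  x[27] = 1,  x[28] = 9,  x[29] = 10,  x[30] = 19,  x[31] = 29.
The sequence repeats with period 30.
The value 0 first appears (with j ≥ 2) at x[19].

19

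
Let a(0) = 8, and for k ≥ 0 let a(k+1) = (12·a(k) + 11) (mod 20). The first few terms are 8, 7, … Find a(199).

11

Computing terms: a(0) = 8, a(1) = 7, a(2) = 15, a(3) = 11, a(4) = 3, a(5) = 7.
Since a(5) = a(1) = 7, the sequence is eventually periodic: after a pre-period of length 1 it cycles with period 4.
For k ≥ 1, a(k) depends only on (k - 1) mod 4. (199 - 1) mod 4 = 2, so a(199) = a(3) = 11.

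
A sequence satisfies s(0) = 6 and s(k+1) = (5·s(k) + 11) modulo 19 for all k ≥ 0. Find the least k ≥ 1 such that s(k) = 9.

7

Computing terms: s(0) = 6,  s(1) = 3,  s(2) = 7,  s(3) = 8,  s(4) = 13,  s(5) = 0,  s(6) = 11,  s(7) = 9,  s(8) = 18,  s(9) = 6.
The sequence repeats with period 9.
The value 9 first appears (with k ≥ 1) at s(7).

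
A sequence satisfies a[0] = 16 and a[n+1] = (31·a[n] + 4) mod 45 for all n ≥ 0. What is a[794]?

42

Listing terms: a[0] = 16; a[1] = 5; a[2] = 24; a[3] = 28; a[4] = 17; a[5] = 36; a[6] = 40; a[7] = 29; a[8] = 3; a[9] = 7; a[10] = 41; a[11] = 15; a[12] = 19; a[13] = 8; a[14] = 27; a[15] = 31; a[16] = 20; a[17] = 39; a[18] = 43; a[19] = 32; a[20] = 6; a[21] = 10; a[22] = 44; a[23] = 18; a[24] = 22; a[25] = 11; a[26] = 30; a[27] = 34; a[28] = 23; a[29] = 42; a[30] = 1; a[31] = 35; a[32] = 9; a[33] = 13; a[34] = 2; a[35] = 21; a[36] = 25; a[37] = 14; a[38] = 33; a[39] = 37; a[40] = 26; a[41] = 0; a[42] = 4; a[43] = 38; a[44] = 12; a[45] = 16.
The sequence repeats with period 45.
So a[794] = a[0 + ((794-0) mod 45)] = a[29] = 42.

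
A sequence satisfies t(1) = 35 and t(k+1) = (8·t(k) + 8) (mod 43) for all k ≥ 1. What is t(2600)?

Computing terms: t(1) = 35,  t(2) = 30,  t(3) = 33,  t(4) = 14,  t(5) = 34,  t(6) = 22,  t(7) = 12,  t(8) = 18,  t(9) = 23,  t(10) = 20,  t(11) = 39,  t(12) = 19,  t(13) = 31,  t(14) = 41,  t(15) = 35.
The sequence repeats with period 14.
So t(2600) = t(1 + ((2600-1) mod 14)) = t(10) = 20.

20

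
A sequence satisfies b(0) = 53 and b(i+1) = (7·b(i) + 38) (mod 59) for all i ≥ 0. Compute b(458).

b(0) = 53; b(1) = 55; b(2) = 10; b(3) = 49; b(4) = 27; b(5) = 50; b(6) = 34; b(7) = 40; b(8) = 23; b(9) = 22; b(10) = 15; b(11) = 25; b(12) = 36; b(13) = 54; b(14) = 3; b(15) = 0; b(16) = 38; b(17) = 9; b(18) = 42; b(19) = 37; b(20) = 2; b(21) = 52; b(22) = 48; b(23) = 20; b(24) = 1; b(25) = 45; b(26) = 58; b(27) = 31; b(28) = 19; b(29) = 53.
The sequence repeats with period 29.
So b(458) = b(0 + ((458-0) mod 29)) = b(23) = 20.

20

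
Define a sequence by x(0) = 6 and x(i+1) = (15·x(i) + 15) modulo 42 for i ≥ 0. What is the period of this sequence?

Listing terms: x(0) = 6, x(1) = 21, x(2) = 36, x(3) = 9, x(4) = 24, x(5) = 39, x(6) = 12, x(7) = 27, x(8) = 0, x(9) = 15, x(10) = 30, x(11) = 3, x(12) = 18, x(13) = 33, x(14) = 6.
Since x(14) = x(0) = 6, the sequence is periodic with period 14.

14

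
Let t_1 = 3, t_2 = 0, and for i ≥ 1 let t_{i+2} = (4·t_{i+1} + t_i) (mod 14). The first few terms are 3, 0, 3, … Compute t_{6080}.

2

t_1 = 3; t_2 = 0; t_3 = 3; t_4 = 12; t_5 = 9; t_6 = 6; t_7 = 5; t_8 = 12; t_9 = 11; t_{10} = 0; t_{11} = 11; t_{12} = 2; t_{13} = 5; t_{14} = 8; t_{15} = 9; t_{16} = 2; t_{17} = 3; t_{18} = 0.
The sequence repeats with period 16.
So t_{6080} = t_{1 + ((6080-1) mod 16)} = t_{16} = 2.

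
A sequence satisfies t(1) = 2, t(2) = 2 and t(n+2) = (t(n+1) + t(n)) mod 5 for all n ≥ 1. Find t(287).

1

We have t(1) = 2,  t(2) = 2,  t(3) = 4,  t(4) = 1,  t(5) = 0,  t(6) = 1,  t(7) = 1,  t(8) = 2,  t(9) = 3,  t(10) = 0,  t(11) = 3,  t(12) = 3,  t(13) = 1,  t(14) = 4,  t(15) = 0,  t(16) = 4,  t(17) = 4,  t(18) = 3,  t(19) = 2,  t(20) = 0,  t(21) = 2,  t(22) = 2.
The sequence repeats with period 20.
So t(287) = t(1 + ((287-1) mod 20)) = t(7) = 1.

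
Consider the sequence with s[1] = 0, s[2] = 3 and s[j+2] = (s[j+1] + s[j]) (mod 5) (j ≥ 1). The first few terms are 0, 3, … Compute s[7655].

Listing terms: s[1] = 0, s[2] = 3, s[3] = 3, s[4] = 1, s[5] = 4, s[6] = 0, s[7] = 4, s[8] = 4, s[9] = 3, s[10] = 2, s[11] = 0, s[12] = 2, s[13] = 2, s[14] = 4, s[15] = 1, s[16] = 0, s[17] = 1, s[18] = 1, s[19] = 2, s[20] = 3, s[21] = 0, s[22] = 3.
Since (s[21], s[22]) = (s[1], s[2]) = (0, 3) (two consecutive terms determine the rest), the sequence is periodic with period 20.
(7655 - 1) mod 20 = 14, so s[7655] = s[15] = 1.

1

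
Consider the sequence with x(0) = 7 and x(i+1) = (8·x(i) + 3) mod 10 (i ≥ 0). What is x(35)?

3

Computing terms: x(0) = 7, x(1) = 9, x(2) = 5, x(3) = 3, x(4) = 7.
Since x(4) = x(0) = 7, the sequence is periodic with period 4.
So x(35) = x(0 + ((35-0) mod 4)) = x(3) = 3.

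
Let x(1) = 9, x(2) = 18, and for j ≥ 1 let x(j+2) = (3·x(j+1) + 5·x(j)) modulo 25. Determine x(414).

Listing terms: x(1) = 9; x(2) = 18; x(3) = 24; x(4) = 12; x(5) = 6; x(6) = 3; x(7) = 14; x(8) = 7; x(9) = 16; x(10) = 8; x(11) = 4; x(12) = 2; x(13) = 1; x(14) = 13; x(15) = 19; x(16) = 22; x(17) = 11; x(18) = 18; x(19) = 9; x(20) = 17; x(21) = 21; x(22) = 23; x(23) = 24; x(24) = 12.
Since (x(23), x(24)) = (x(3), x(4)) = (24, 12) (two consecutive terms determine the rest), the sequence is eventually periodic: after a pre-period of length 2 it cycles with period 20.
For j ≥ 3, x(j) depends only on (j - 3) mod 20. (414 - 3) mod 20 = 11, so x(414) = x(14) = 13.

13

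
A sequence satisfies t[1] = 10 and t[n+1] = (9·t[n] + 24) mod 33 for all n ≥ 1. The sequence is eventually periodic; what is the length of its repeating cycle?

Computing terms: t[1] = 10, t[2] = 15, t[3] = 27, t[4] = 3, t[5] = 18, t[6] = 21, t[7] = 15.
Since t[7] = t[2] = 15, the sequence is eventually periodic: after a pre-period of length 1 it cycles with period 5.

5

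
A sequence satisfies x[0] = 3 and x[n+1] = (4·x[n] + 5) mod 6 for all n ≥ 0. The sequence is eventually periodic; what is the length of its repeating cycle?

3

Computing terms: x[0] = 3, x[1] = 5, x[2] = 1, x[3] = 3.
Since x[3] = x[0] = 3, the sequence is periodic with period 3.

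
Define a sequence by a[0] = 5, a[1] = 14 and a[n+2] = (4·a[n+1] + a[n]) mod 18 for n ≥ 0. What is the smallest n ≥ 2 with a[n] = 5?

8

Listing terms: a[0] = 5, a[1] = 14, a[2] = 7, a[3] = 6, a[4] = 13, a[5] = 4, a[6] = 11, a[7] = 12, a[8] = 5, a[9] = 14.
Since (a[8], a[9]) = (a[0], a[1]) = (5, 14) (two consecutive terms determine the rest), the sequence is periodic with period 8.
The value 5 next appears (with n ≥ 2) at a[8].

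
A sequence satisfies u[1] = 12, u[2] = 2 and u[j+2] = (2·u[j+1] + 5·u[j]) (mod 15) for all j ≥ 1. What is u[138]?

7

We have u[1] = 12, u[2] = 2, u[3] = 4, u[4] = 3, u[5] = 11, u[6] = 7, u[7] = 9, u[8] = 8, u[9] = 1, u[10] = 12, u[11] = 14, u[12] = 13, u[13] = 6, u[14] = 2, u[15] = 4.
Since (u[14], u[15]) = (u[2], u[3]) = (2, 4) (two consecutive terms determine the rest), the sequence is eventually periodic: after a pre-period of length 1 it cycles with period 12.
For j ≥ 2, u[j] depends only on (j - 2) mod 12. (138 - 2) mod 12 = 4, so u[138] = u[6] = 7.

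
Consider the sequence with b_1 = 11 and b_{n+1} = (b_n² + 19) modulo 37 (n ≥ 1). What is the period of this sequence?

3

Computing terms: b_1 = 11; b_2 = 29; b_3 = 9; b_4 = 26; b_5 = 29.
Since b_5 = b_2 = 29, the sequence is eventually periodic: after a pre-period of length 1 it cycles with period 3.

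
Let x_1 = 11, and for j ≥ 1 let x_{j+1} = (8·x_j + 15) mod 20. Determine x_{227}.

We have x_1 = 11,  x_2 = 3,  x_3 = 19,  x_4 = 7,  x_5 = 11.
Since x_5 = x_1 = 11, the sequence is periodic with period 4.
(227 - 1) mod 4 = 2, so x_{227} = x_3 = 19.

19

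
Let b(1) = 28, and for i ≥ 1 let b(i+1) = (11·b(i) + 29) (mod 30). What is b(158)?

b(1) = 28,  b(2) = 7,  b(3) = 16,  b(4) = 25,  b(5) = 4,  b(6) = 13,  b(7) = 22,  b(8) = 1,  b(9) = 10,  b(10) = 19,  b(11) = 28.
The sequence repeats with period 10.
(158 - 1) mod 10 = 7, so b(158) = b(8) = 1.

1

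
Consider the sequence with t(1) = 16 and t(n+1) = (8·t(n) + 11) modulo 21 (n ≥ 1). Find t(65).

We have t(1) = 16,  t(2) = 13,  t(3) = 10,  t(4) = 7,  t(5) = 4,  t(6) = 1,  t(7) = 19,  t(8) = 16.
The sequence repeats with period 7.
So t(65) = t(1 + ((65-1) mod 7)) = t(2) = 13.

13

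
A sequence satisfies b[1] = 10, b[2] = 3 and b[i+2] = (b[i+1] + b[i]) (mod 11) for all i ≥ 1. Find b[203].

2

b[1] = 10, b[2] = 3, b[3] = 2, b[4] = 5, b[5] = 7, b[6] = 1, b[7] = 8, b[8] = 9, b[9] = 6, b[10] = 4, b[11] = 10, b[12] = 3.
Since (b[11], b[12]) = (b[1], b[2]) = (10, 3) (two consecutive terms determine the rest), the sequence is periodic with period 10.
(203 - 1) mod 10 = 2, so b[203] = b[3] = 2.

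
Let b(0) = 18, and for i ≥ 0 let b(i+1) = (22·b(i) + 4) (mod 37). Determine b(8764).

19

Listing terms: b(0) = 18,  b(1) = 30,  b(2) = 35,  b(3) = 34,  b(4) = 12,  b(5) = 9,  b(6) = 17,  b(7) = 8,  b(8) = 32,  b(9) = 5,  b(10) = 3,  b(11) = 33,  b(12) = 27,  b(13) = 6,  b(14) = 25,  b(15) = 36,  b(16) = 19,  b(17) = 15,  b(18) = 1,  b(19) = 26,  b(20) = 21,  b(21) = 22,  b(22) = 7,  b(23) = 10,  b(24) = 2,  b(25) = 11,  b(26) = 24,  b(27) = 14,  b(28) = 16,  b(29) = 23,  b(30) = 29,  b(31) = 13,  b(32) = 31,  b(33) = 20,  b(34) = 0,  b(35) = 4,  b(36) = 18.
Since b(36) = b(0) = 18, the sequence is periodic with period 36.
So b(8764) = b(0 + ((8764-0) mod 36)) = b(16) = 19.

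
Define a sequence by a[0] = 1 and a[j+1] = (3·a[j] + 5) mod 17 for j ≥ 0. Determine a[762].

a[0] = 1,  a[1] = 8,  a[2] = 12,  a[3] = 7,  a[4] = 9,  a[5] = 15,  a[6] = 16,  a[7] = 2,  a[8] = 11,  a[9] = 4,  a[10] = 0,  a[11] = 5,  a[12] = 3,  a[13] = 14,  a[14] = 13,  a[15] = 10,  a[16] = 1.
Since a[16] = a[0] = 1, the sequence is periodic with period 16.
(762 - 0) mod 16 = 10, so a[762] = a[10] = 0.

0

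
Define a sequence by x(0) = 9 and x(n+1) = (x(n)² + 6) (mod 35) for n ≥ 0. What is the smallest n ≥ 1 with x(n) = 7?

7

We have x(0) = 9; x(1) = 17; x(2) = 15; x(3) = 21; x(4) = 27; x(5) = 0; x(6) = 6; x(7) = 7; x(8) = 20; x(9) = 21.
Since x(9) = x(3) = 21, the sequence is eventually periodic: after a pre-period of length 3 it cycles with period 6.
The value 7 first appears (with n ≥ 1) at x(7).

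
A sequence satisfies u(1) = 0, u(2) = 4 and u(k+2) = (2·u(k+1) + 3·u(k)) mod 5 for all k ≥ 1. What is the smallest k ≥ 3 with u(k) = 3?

3

Computing terms: u(1) = 0; u(2) = 4; u(3) = 3; u(4) = 3; u(5) = 0; u(6) = 4.
Since (u(5), u(6)) = (u(1), u(2)) = (0, 4) (two consecutive terms determine the rest), the sequence is periodic with period 4.
The value 3 first appears (with k ≥ 3) at u(3).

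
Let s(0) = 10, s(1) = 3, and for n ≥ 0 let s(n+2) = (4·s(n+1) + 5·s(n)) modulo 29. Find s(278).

23

s(0) = 10,  s(1) = 3,  s(2) = 4,  s(3) = 2,  s(4) = 28,  s(5) = 6,  s(6) = 19,  s(7) = 19,  s(8) = 26,  s(9) = 25,  s(10) = 27,  s(11) = 1,  s(12) = 23,  s(13) = 10,  s(14) = 10,  s(15) = 3.
The sequence repeats with period 14.
So s(278) = s(0 + ((278-0) mod 14)) = s(12) = 23.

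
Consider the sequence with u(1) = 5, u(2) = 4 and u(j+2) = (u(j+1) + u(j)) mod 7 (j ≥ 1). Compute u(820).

Listing terms: u(1) = 5, u(2) = 4, u(3) = 2, u(4) = 6, u(5) = 1, u(6) = 0, u(7) = 1, u(8) = 1, u(9) = 2, u(10) = 3, u(11) = 5, u(12) = 1, u(13) = 6, u(14) = 0, u(15) = 6, u(16) = 6, u(17) = 5, u(18) = 4.
The sequence repeats with period 16.
(820 - 1) mod 16 = 3, so u(820) = u(4) = 6.

6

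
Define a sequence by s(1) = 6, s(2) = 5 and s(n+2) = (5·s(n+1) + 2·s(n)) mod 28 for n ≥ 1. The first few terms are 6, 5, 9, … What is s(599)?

Listing terms: s(1) = 6, s(2) = 5, s(3) = 9, s(4) = 27, s(5) = 13, s(6) = 7, s(7) = 5, s(8) = 11, s(9) = 9, s(10) = 11, s(11) = 17, s(12) = 23, s(13) = 9, s(14) = 7, s(15) = 25, s(16) = 27, s(17) = 17, s(18) = 27, s(19) = 1, s(20) = 3, s(21) = 17, s(22) = 7, s(23) = 13, s(24) = 23, s(25) = 1, s(26) = 23, s(27) = 5, s(28) = 15, s(29) = 1, s(30) = 7, s(31) = 9, s(32) = 3, s(33) = 5, s(34) = 3, s(35) = 25, s(36) = 19, s(37) = 5, s(38) = 7, s(39) = 17, s(40) = 15, s(41) = 25, s(42) = 15, s(43) = 13, s(44) = 11, s(45) = 25, s(46) = 7, s(47) = 1, s(48) = 19, s(49) = 13, s(50) = 19, s(51) = 9, s(52) = 27.
Since (s(51), s(52)) = (s(3), s(4)) = (9, 27) (two consecutive terms determine the rest), the sequence is eventually periodic: after a pre-period of length 2 it cycles with period 48.
For n ≥ 3, s(n) depends only on (n - 3) mod 48. (599 - 3) mod 48 = 20, so s(599) = s(23) = 13.

13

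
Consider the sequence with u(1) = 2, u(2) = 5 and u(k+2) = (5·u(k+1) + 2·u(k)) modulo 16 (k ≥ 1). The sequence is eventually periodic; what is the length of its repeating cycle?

Listing terms: u(1) = 2, u(2) = 5, u(3) = 13, u(4) = 11, u(5) = 1, u(6) = 11, u(7) = 9, u(8) = 3, u(9) = 1, u(10) = 11.
Since (u(9), u(10)) = (u(5), u(6)) = (1, 11) (two consecutive terms determine the rest), the sequence is eventually periodic: after a pre-period of length 4 it cycles with period 4.

4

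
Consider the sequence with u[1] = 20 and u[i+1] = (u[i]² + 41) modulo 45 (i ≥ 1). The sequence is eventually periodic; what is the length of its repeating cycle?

6

Listing terms: u[1] = 20,  u[2] = 36,  u[3] = 32,  u[4] = 30,  u[5] = 41,  u[6] = 12,  u[7] = 5,  u[8] = 21,  u[9] = 32.
Since u[9] = u[3] = 32, the sequence is eventually periodic: after a pre-period of length 2 it cycles with period 6.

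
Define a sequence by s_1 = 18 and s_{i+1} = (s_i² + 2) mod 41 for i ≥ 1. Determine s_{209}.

38

Computing terms: s_1 = 18, s_2 = 39, s_3 = 6, s_4 = 38, s_5 = 11, s_6 = 0, s_7 = 2, s_8 = 6.
Since s_8 = s_3 = 6, the sequence is eventually periodic: after a pre-period of length 2 it cycles with period 5.
For i ≥ 3, s_i depends only on (i - 3) mod 5. (209 - 3) mod 5 = 1, so s_{209} = s_4 = 38.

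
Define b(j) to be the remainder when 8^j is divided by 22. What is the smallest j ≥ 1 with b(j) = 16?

Computing terms: b(0) = 1, b(1) = 8, b(2) = 20, b(3) = 6, b(4) = 4, b(5) = 10, b(6) = 14, b(7) = 2, b(8) = 16, b(9) = 18, b(10) = 12, b(11) = 8.
Since b(11) = b(1) = 8, the sequence is eventually periodic: after a pre-period of length 1 it cycles with period 10.
The value 16 first appears (with j ≥ 1) at b(8).

8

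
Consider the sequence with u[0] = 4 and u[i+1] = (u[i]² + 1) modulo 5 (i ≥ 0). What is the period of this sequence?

3

Listing terms: u[0] = 4, u[1] = 2, u[2] = 0, u[3] = 1, u[4] = 2.
Since u[4] = u[1] = 2, the sequence is eventually periodic: after a pre-period of length 1 it cycles with period 3.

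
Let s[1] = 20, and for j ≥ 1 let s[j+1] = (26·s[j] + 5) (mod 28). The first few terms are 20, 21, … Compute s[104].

7

Listing terms: s[1] = 20,  s[2] = 21,  s[3] = 19,  s[4] = 23,  s[5] = 15,  s[6] = 3,  s[7] = 27,  s[8] = 7,  s[9] = 19.
Since s[9] = s[3] = 19, the sequence is eventually periodic: after a pre-period of length 2 it cycles with period 6.
For j ≥ 3, s[j] depends only on (j - 3) mod 6. (104 - 3) mod 6 = 5, so s[104] = s[8] = 7.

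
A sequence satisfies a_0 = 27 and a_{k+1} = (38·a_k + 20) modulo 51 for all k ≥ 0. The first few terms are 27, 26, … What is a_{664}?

27

We have a_0 = 27,  a_1 = 26,  a_2 = 39,  a_3 = 23,  a_4 = 27.
The sequence repeats with period 4.
(664 - 0) mod 4 = 0, so a_{664} = a_0 = 27.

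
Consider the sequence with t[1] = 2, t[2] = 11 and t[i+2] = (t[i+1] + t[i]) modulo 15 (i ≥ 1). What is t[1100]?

Computing terms: t[1] = 2,  t[2] = 11,  t[3] = 13,  t[4] = 9,  t[5] = 7,  t[6] = 1,  t[7] = 8,  t[8] = 9,  t[9] = 2,  t[10] = 11.
The sequence repeats with period 8.
(1100 - 1) mod 8 = 3, so t[1100] = t[4] = 9.

9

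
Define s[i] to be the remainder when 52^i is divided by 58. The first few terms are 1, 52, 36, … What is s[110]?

s[0] = 1; s[1] = 52; s[2] = 36; s[3] = 16; s[4] = 20; s[5] = 54; s[6] = 24; s[7] = 30; s[8] = 52.
Since s[8] = s[1] = 52, the sequence is eventually periodic: after a pre-period of length 1 it cycles with period 7.
For i ≥ 1, s[i] depends only on (i - 1) mod 7. (110 - 1) mod 7 = 4, so s[110] = s[5] = 54.

54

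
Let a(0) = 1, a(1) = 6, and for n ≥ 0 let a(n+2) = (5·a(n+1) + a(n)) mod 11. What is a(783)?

4

Computing terms: a(0) = 1; a(1) = 6; a(2) = 9; a(3) = 7; a(4) = 0; a(5) = 7; a(6) = 2; a(7) = 6; a(8) = 10; a(9) = 1; a(10) = 4; a(11) = 10; a(12) = 10; a(13) = 5; a(14) = 2; a(15) = 4; a(16) = 0; a(17) = 4; a(18) = 9; a(19) = 5; a(20) = 1; a(21) = 10; a(22) = 7; a(23) = 1; a(24) = 1; a(25) = 6.
Since (a(24), a(25)) = (a(0), a(1)) = (1, 6) (two consecutive terms determine the rest), the sequence is periodic with period 24.
(783 - 0) mod 24 = 15, so a(783) = a(15) = 4.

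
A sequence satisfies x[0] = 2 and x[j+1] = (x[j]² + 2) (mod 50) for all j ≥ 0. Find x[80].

48

We have x[0] = 2, x[1] = 6, x[2] = 38, x[3] = 46, x[4] = 18, x[5] = 26, x[6] = 28, x[7] = 36, x[8] = 48, x[9] = 6.
Since x[9] = x[1] = 6, the sequence is eventually periodic: after a pre-period of length 1 it cycles with period 8.
For j ≥ 1, x[j] depends only on (j - 1) mod 8. (80 - 1) mod 8 = 7, so x[80] = x[8] = 48.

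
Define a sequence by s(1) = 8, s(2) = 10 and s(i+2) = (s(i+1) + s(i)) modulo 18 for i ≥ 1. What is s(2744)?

Computing terms: s(1) = 8,  s(2) = 10,  s(3) = 0,  s(4) = 10,  s(5) = 10,  s(6) = 2,  s(7) = 12,  s(8) = 14,  s(9) = 8,  s(10) = 4,  s(11) = 12,  s(12) = 16,  s(13) = 10,  s(14) = 8,  s(15) = 0,  s(16) = 8,  s(17) = 8,  s(18) = 16,  s(19) = 6,  s(20) = 4,  s(21) = 10,  s(22) = 14,  s(23) = 6,  s(24) = 2,  s(25) = 8,  s(26) = 10.
Since (s(25), s(26)) = (s(1), s(2)) = (8, 10) (two consecutive terms determine the rest), the sequence is periodic with period 24.
So s(2744) = s(1 + ((2744-1) mod 24)) = s(8) = 14.

14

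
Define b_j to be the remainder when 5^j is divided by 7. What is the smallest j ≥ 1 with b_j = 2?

4

b_0 = 1,  b_1 = 5,  b_2 = 4,  b_3 = 6,  b_4 = 2,  b_5 = 3,  b_6 = 1.
Since b_6 = b_0 = 1, the sequence is periodic with period 6.
The value 2 first appears (with j ≥ 1) at b_4.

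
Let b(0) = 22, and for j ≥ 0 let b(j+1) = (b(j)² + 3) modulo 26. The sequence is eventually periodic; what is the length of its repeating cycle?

10

b(0) = 22; b(1) = 19; b(2) = 0; b(3) = 3; b(4) = 12; b(5) = 17; b(6) = 6; b(7) = 13; b(8) = 16; b(9) = 25; b(10) = 4; b(11) = 19.
Since b(11) = b(1) = 19, the sequence is eventually periodic: after a pre-period of length 1 it cycles with period 10.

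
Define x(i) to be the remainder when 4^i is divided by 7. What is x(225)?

1

Computing terms: x(0) = 1; x(1) = 4; x(2) = 2; x(3) = 1.
The sequence repeats with period 3.
(225 - 0) mod 3 = 0, so x(225) = x(0) = 1.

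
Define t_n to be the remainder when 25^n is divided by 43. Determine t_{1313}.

38

Computing terms: t_1 = 25, t_2 = 23, t_3 = 16, t_4 = 13, t_5 = 24, t_6 = 41, t_7 = 36, t_8 = 40, t_9 = 11, t_{10} = 17, t_{11} = 38, t_{12} = 4, t_{13} = 14, t_{14} = 6, t_{15} = 21, t_{16} = 9, t_{17} = 10, t_{18} = 35, t_{19} = 15, t_{20} = 31, t_{21} = 1, t_{22} = 25.
The sequence repeats with period 21.
(1313 - 1) mod 21 = 10, so t_{1313} = t_{11} = 38.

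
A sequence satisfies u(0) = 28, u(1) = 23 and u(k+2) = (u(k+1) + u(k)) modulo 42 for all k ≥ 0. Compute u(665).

5

Computing terms: u(0) = 28, u(1) = 23, u(2) = 9, u(3) = 32, u(4) = 41, u(5) = 31, u(6) = 30, u(7) = 19, u(8) = 7, u(9) = 26, u(10) = 33, u(11) = 17, u(12) = 8, u(13) = 25, u(14) = 33, u(15) = 16, u(16) = 7, u(17) = 23, u(18) = 30, u(19) = 11, u(20) = 41, u(21) = 10, u(22) = 9, u(23) = 19, u(24) = 28, u(25) = 5, u(26) = 33, u(27) = 38, u(28) = 29, u(29) = 25, u(30) = 12, u(31) = 37, u(32) = 7, u(33) = 2, u(34) = 9, u(35) = 11, u(36) = 20, u(37) = 31, u(38) = 9, u(39) = 40, u(40) = 7, u(41) = 5, u(42) = 12, u(43) = 17, u(44) = 29, u(45) = 4, u(46) = 33, u(47) = 37, u(48) = 28, u(49) = 23.
Since (u(48), u(49)) = (u(0), u(1)) = (28, 23) (two consecutive terms determine the rest), the sequence is periodic with period 48.
So u(665) = u(0 + ((665-0) mod 48)) = u(41) = 5.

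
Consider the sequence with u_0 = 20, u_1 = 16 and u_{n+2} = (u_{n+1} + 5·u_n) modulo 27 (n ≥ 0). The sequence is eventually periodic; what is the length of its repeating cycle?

18

u_0 = 20,  u_1 = 16,  u_2 = 8,  u_3 = 7,  u_4 = 20,  u_5 = 1,  u_6 = 20,  u_7 = 25,  u_8 = 17,  u_9 = 7,  u_{10} = 11,  u_{11} = 19,  u_{12} = 20,  u_{13} = 7,  u_{14} = 26,  u_{15} = 7,  u_{16} = 2,  u_{17} = 10,  u_{18} = 20,  u_{19} = 16.
Since (u_{18}, u_{19}) = (u_0, u_1) = (20, 16) (two consecutive terms determine the rest), the sequence is periodic with period 18.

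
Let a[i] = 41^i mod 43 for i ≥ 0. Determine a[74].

Listing terms: a[0] = 1, a[1] = 41, a[2] = 4, a[3] = 35, a[4] = 16, a[5] = 11, a[6] = 21, a[7] = 1.
The sequence repeats with period 7.
So a[74] = a[0 + ((74-0) mod 7)] = a[4] = 16.

16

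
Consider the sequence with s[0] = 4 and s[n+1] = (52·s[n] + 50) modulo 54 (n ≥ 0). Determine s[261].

40

s[0] = 4,  s[1] = 42,  s[2] = 20,  s[3] = 10,  s[4] = 30,  s[5] = 44,  s[6] = 16,  s[7] = 18,  s[8] = 14,  s[9] = 22,  s[10] = 6,  s[11] = 38,  s[12] = 28,  s[13] = 48,  s[14] = 8,  s[15] = 34,  s[16] = 36,  s[17] = 32,  s[18] = 40,  s[19] = 24,  s[20] = 2,  s[21] = 46,  s[22] = 12,  s[23] = 26,  s[24] = 52,  s[25] = 0,  s[26] = 50,  s[27] = 4.
The sequence repeats with period 27.
So s[261] = s[0 + ((261-0) mod 27)] = s[18] = 40.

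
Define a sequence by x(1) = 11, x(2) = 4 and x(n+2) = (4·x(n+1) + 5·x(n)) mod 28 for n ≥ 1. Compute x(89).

3

Computing terms: x(1) = 11, x(2) = 4, x(3) = 15, x(4) = 24, x(5) = 3, x(6) = 20, x(7) = 11, x(8) = 4.
Since (x(7), x(8)) = (x(1), x(2)) = (11, 4) (two consecutive terms determine the rest), the sequence is periodic with period 6.
(89 - 1) mod 6 = 4, so x(89) = x(5) = 3.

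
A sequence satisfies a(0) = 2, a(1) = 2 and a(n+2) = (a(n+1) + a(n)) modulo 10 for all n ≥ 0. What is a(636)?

4

Listing terms: a(0) = 2; a(1) = 2; a(2) = 4; a(3) = 6; a(4) = 0; a(5) = 6; a(6) = 6; a(7) = 2; a(8) = 8; a(9) = 0; a(10) = 8; a(11) = 8; a(12) = 6; a(13) = 4; a(14) = 0; a(15) = 4; a(16) = 4; a(17) = 8; a(18) = 2; a(19) = 0; a(20) = 2; a(21) = 2.
Since (a(20), a(21)) = (a(0), a(1)) = (2, 2) (two consecutive terms determine the rest), the sequence is periodic with period 20.
So a(636) = a(0 + ((636-0) mod 20)) = a(16) = 4.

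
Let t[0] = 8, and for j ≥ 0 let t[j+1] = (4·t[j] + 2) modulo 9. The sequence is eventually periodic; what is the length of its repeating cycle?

t[0] = 8, t[1] = 7, t[2] = 3, t[3] = 5, t[4] = 4, t[5] = 0, t[6] = 2, t[7] = 1, t[8] = 6, t[9] = 8.
Since t[9] = t[0] = 8, the sequence is periodic with period 9.

9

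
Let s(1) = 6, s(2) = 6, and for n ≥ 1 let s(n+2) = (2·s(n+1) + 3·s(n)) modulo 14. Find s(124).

s(1) = 6; s(2) = 6; s(3) = 2; s(4) = 8; s(5) = 8; s(6) = 12; s(7) = 6; s(8) = 6.
Since (s(7), s(8)) = (s(1), s(2)) = (6, 6) (two consecutive terms determine the rest), the sequence is periodic with period 6.
So s(124) = s(1 + ((124-1) mod 6)) = s(4) = 8.

8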